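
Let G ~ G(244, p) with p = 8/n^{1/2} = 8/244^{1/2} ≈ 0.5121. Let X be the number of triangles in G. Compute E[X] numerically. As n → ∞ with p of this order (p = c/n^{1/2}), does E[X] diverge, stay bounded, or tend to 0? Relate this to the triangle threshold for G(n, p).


Number of potential triangles: C(244, 3) = 2391444.
Each occurs with probability p³ ≈ (0.5121)³ ≈ 1.343338e-01.
By linearity: E[X] = C(244, 3)·p³ ≈ 2391444 · 1.343338e-01 ≈ 321251.7018.
Since α = 1/2 < 1, p = c/n^{1/2} ≫ 1/n is above the triangle threshold p ~ 1/n. Asymptotically E[X] ~ (c³/6)·n^{3(1−α)} = (8³/6)·n^{1.5} → ∞; triangles are abundant w.h.p.

E[X] ≈ 321251.7018; in regime p = Θ(1/n^{1/2}) E[X] diverges (above the triangle threshold p ~ 1/n).


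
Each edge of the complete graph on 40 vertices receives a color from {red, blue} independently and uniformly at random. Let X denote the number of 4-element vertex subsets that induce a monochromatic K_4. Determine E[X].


Let X = Σ_S X_S over the C(40, 4) = 91390 subsets S of size 4, where X_S = 1 if the K_4 on S is monochromatic.
For a fixed S, the K_4 on S has C(4, 2) = 6 edges. P[all 6 edges red] = (1/2)^6, and likewise for blue, so P[monochromatic] = 2·(1/2)^6 = 2^{1 − 6} = 1/32.
By linearity of expectation: E[X] = C(40, 4) · 2^{1 − 6} = 91390 · 1/32 = 45695/16.
Numerically: E[X] ≈ 2855.9375.

E[X] = C(40,4)·2^(1−C(4,2)) = 45695/16 ≈ 2855.9375.


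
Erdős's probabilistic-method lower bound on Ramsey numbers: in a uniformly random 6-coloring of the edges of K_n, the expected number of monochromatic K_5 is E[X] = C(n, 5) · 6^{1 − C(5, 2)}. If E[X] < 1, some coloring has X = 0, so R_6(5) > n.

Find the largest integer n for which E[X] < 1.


We need C(n, 5) · 6^{1 − 10} < 1, i.e. C(n, 5) < 6^{10 − 1} = 10077696.
Check values of n near the boundary:
  n = 63: C(63, 5) = 7028847; 7028847 < 10077696? YES
  n = 64: C(64, 5) = 7624512; 7624512 < 10077696? YES
  n = 65: C(65, 5) = 8259888; 8259888 < 10077696? YES
  n = 66: C(66, 5) = 8936928; 8936928 < 10077696? YES
  n = 67: C(67, 5) = 9657648; 9657648 < 10077696? YES
  n = 68: C(68, 5) = 10424128; 10424128 < 10077696? NO
  n = 69: C(69, 5) = 11238513; 11238513 < 10077696? NO
  n = 70: C(70, 5) = 12103014; 12103014 < 10077696? NO
The largest n with C(n, 5) < 10077696 is n = 67 (where E[X] = 67067/69984 ≈ 0.95832). Hence R_6(5) > 67, i.e. R_6(5) ≥ 68.

Largest n = 67; hence R_6(5) > 67.


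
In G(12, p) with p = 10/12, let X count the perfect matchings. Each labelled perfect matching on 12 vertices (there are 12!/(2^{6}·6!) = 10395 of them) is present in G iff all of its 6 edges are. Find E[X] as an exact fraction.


K_12 has 12!/(2^{6}·6!) = 10395 labelled perfect matchings.
For each such perfect matching H, let X_H = 1 if all 6 edges of H are present in G. Then P[X_H = 1] = p^{6} = (5/6)^{6} = 15625/46656.
By linearity: E[X] = Σ_H E[X_H] = 10395 · p^{6} = 10395 · 15625/46656 = 6015625/1728.
Numerically: E[X] ≈ 3481.

E[X] = 10395 · (5/6)^{6} = 6015625/1728 ≈ 3481.


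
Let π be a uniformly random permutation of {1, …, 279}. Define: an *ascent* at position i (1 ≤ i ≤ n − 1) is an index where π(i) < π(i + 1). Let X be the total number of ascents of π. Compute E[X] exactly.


Write X = Σ X_I over i = 1, …, 278, with X_I the indicator of one ascent.
There are 278 indicators.
For each fixed i, the pair (π(i), π(i+1)) is a uniformly random ordered pair of distinct values from {1, …, 279}; by symmetry P[π(i) < π(i+1)] = 1/2.
By linearity: E[X] = 278 · (1/2) = (279 − 1) · (1/2) = 139 ≈ 139.000000.

E[X] = 139 = 139.000000.


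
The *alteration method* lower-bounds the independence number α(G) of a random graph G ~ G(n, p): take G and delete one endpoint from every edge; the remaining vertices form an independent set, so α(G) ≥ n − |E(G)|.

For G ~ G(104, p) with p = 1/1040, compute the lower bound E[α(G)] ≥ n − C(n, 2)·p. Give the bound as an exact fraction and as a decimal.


E[|E(G)|] = C(104, 2)·p = 5356 · (1/1040) = 103/20.
E[α(G)] ≥ n − E[|E(G)|] = 104 − 103/20 = 1977/20.
Numerically: ≈ 98.850000.
(This is only a lower bound; the true E[α(G)] may be larger.)

E[α(G)] ≥ 1977/20 ≈ 98.850000.


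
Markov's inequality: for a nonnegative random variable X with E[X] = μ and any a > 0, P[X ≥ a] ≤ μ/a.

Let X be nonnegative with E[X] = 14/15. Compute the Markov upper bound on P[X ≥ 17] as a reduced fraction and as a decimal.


μ = E[X] = 14/15, a = 17.
Markov: P[X ≥ 17] ≤ μ/a = (14/15)/17 = 14/255.
Numerically: ≈ 0.054902.
(Since a = 17 > μ = 0.933333, the bound 14/255 is < 1 and informative.)

P[X ≥ 17] ≤ 14/255 ≈ 0.054902.


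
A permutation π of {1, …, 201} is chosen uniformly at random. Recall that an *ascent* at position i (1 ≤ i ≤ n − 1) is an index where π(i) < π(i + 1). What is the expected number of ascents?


Write X = Σ X_I over i = 1, …, 200, with X_I the indicator of one ascent.
There are 200 indicators.
For each fixed i, the pair (π(i), π(i+1)) is a uniformly random ordered pair of distinct values from {1, …, 201}; by symmetry P[π(i) < π(i+1)] = 1/2.
By linearity: E[X] = 200 · (1/2) = (201 − 1) · (1/2) = 100 ≈ 100.0000.

E[X] = 100 = 100.0000.


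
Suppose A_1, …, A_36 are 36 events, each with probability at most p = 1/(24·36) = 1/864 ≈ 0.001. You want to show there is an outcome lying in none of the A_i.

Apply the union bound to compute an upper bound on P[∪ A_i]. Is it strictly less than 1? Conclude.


Union bound: P[∪_{i=1}^{36} A_i] ≤ Σ_i P[A_i] ≤ 36·p = 36·(1/864) = 1/24.
Numerically: 1/24 ≈ 0.042.
Is 1/24 < 1? YES.
Since P[∪ A_i] ≤ 1/24 < 1, the complement has P[∩ A_i^c] ≥ 1 − 1/24 = 23/24 > 0, so some outcome avoids every A_i.

36·p = 1/24 ≈ 0.042; existence CERTIFIED by the union bound.


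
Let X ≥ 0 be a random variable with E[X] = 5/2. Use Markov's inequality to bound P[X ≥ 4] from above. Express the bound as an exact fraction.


μ = E[X] = 5/2, a = 4.
Markov: P[X ≥ 4] ≤ μ/a = (5/2)/4 = 5/8.
Numerically: ≈ 0.625000.
(Since a = 4 > μ = 2.500000, the bound 5/8 is < 1 and informative.)

P[X ≥ 4] ≤ 5/8 ≈ 0.625000.


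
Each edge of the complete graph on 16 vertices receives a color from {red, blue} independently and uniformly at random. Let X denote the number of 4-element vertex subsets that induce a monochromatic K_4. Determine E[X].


Let X = Σ_S X_S over the C(16, 4) = 1820 subsets S of size 4, where X_S = 1 if the K_4 on S is monochromatic.
For a fixed S, the K_4 on S has C(4, 2) = 6 edges. P[all 6 edges red] = (1/2)^6, and likewise for blue, so P[monochromatic] = 2·(1/2)^6 = 2^{1 − 6} = 1/32.
By linearity of expectation: E[X] = C(16, 4) · 2^{1 − 6} = 1820 · 1/32 = 455/8.
Numerically: E[X] ≈ 56.875.

E[X] = C(16,4)·2^(1−C(4,2)) = 455/8 ≈ 56.875.


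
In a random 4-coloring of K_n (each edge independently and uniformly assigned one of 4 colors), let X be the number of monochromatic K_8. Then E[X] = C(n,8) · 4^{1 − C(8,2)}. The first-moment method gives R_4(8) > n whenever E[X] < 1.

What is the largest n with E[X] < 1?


We need C(n, 8) · 4^{1 − 28} < 1, i.e. C(n, 8) < 4^{28 − 1} = 18014398509481984.
Check values of n near the boundary:
  n = 405: C(405, 8) = 16745853821188050; 16745853821188050 < 18014398509481984? YES
  n = 406: C(406, 8) = 17082453897995850; 17082453897995850 < 18014398509481984? YES
  n = 407: C(407, 8) = 17424959239309050; 17424959239309050 < 18014398509481984? YES
  n = 408: C(408, 8) = 17773458424095231; 17773458424095231 < 18014398509481984? YES
  n = 409: C(409, 8) = 18128041135797879; 18128041135797879 < 18014398509481984? NO
  n = 410: C(410, 8) = 18488798173326195; 18488798173326195 < 18014398509481984? NO
The largest n with C(n, 8) < 18014398509481984 is n = 408 (where E[X] = 17773458424095231/18014398509481984 ≈ 0.986625). Hence R_4(8) > 408, i.e. R_4(8) ≥ 409.

Largest n = 408; hence R_4(8) > 408.


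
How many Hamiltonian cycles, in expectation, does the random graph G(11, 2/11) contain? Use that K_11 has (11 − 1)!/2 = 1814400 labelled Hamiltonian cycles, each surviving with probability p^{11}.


K_11 has (11 − 1)!/2 = 1814400 labelled Hamiltonian cycles.
For each such Hamiltonian cycle H, let X_H = 1 if all 11 edges of H are present in G. Then P[X_H = 1] = p^{11} = (2/11)^{11} = 2048/285311670611.
By linearity of expectation: E[X] = Σ_H E[X_H] = 1814400 · p^{11} = 1814400 · 2048/285311670611 = 3715891200/285311670611.
Numerically: E[X] ≈ 0.013024.

E[X] = 1814400 · (2/11)^{11} = 3715891200/285311670611 ≈ 0.013024.


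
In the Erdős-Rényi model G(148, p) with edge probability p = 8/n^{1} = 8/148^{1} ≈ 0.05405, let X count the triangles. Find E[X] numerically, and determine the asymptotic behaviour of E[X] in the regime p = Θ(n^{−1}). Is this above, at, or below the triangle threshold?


Number of potential triangles: C(148, 3) = 529396.
Each occurs with probability p³ ≈ (0.05405)³ ≈ 1.579373e-04.
By linearity: E[X] = C(148, 3)·p³ ≈ 529396 · 1.579373e-04 ≈ 83.6114.
Here α = 1, so p = 8/n is exactly at the triangle threshold p ~ 1/n. Asymptotically E[X] → c³/6 = 8³/6 = 256/3 ≈ 85.3333, a bounded constant. In this regime the triangle count is asymptotically Poisson(c³/6).

E[X] ≈ 83.6114; in regime p = Θ(1/n^{1}) E[X] stays bounded (at the triangle threshold p ~ 1/n).


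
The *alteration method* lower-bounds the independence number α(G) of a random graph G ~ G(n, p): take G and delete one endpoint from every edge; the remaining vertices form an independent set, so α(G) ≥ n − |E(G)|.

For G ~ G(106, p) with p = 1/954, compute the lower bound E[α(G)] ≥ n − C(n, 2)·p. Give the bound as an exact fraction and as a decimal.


E[|E(G)|] = C(106, 2)·p = 5565 · (1/954) = 35/6.
E[α(G)] ≥ n − E[|E(G)|] = 106 − 35/6 = 601/6.
Numerically: ≈ 100.16667.
(This is only a lower bound; the true E[α(G)] may be larger.)

E[α(G)] ≥ 601/6 ≈ 100.16667.


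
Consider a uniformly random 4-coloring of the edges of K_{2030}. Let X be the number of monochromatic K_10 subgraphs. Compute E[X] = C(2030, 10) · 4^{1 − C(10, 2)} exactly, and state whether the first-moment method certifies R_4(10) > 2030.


E[X] = C(2030, 10) · 4^{1 − 45} = 320298626039392096327195965 · 4^{−44} = 320298626039392096327195965/309485009821345068724781056.
As a reduced fraction: E[X] = 320298626039392096327195965/309485009821345068724781056 ≈ 1.03494.
Is E[X] < 1? NO.
Since E[X] ≥ 1, the first-moment bound is inconclusive at n = 2030; it does NOT by itself certify R_4(10) > 2030.

E[X] = 320298626039392096327195965/309485009821345068724781056 ≈ 1.03494; E[X] ≥ 1; first-moment method inconclusive here.


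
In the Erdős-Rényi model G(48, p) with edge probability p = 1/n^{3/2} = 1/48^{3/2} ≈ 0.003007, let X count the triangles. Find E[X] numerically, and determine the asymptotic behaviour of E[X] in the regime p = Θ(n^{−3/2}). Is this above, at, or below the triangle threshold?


Number of potential triangles: C(48, 3) = 17296.
Each occurs with probability p³ ≈ (0.003007)³ ≈ 2.719033e-08.
By linearity: E[X] = C(48, 3)·p³ ≈ 17296 · 2.719033e-08 ≈ 0.0005.
Since α = 3/2 > 1, p = c/n^{3/2} = o(1/n) is below the triangle threshold p ~ 1/n. Asymptotically E[X] ~ (c³/6)·n^{3(1−α)} = (1³/6)·n^{-1.5} → 0, so by Markov's inequality G has no triangles w.h.p.

E[X] ≈ 0.0005; in regime p = Θ(1/n^{3/2}) E[X] tends to 0 (below the triangle threshold p ~ 1/n).


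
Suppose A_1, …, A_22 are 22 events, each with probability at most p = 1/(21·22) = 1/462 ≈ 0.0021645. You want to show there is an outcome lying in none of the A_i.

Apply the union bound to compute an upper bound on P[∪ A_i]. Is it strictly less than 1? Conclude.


Union bound: P[∪_{i=1}^{22} A_i] ≤ Σ_i P[A_i] ≤ 22·p = 22·(1/462) = 1/21.
Numerically: 1/21 ≈ 0.0476190.
Is 1/21 < 1? YES.
Since P[∪ A_i] ≤ 1/21 < 1, the complement has P[∩ A_i^c] ≥ 1 − 1/21 = 20/21 > 0, so some outcome avoids every A_i.

22·p = 1/21 ≈ 0.0476190; existence CERTIFIED by the union bound.


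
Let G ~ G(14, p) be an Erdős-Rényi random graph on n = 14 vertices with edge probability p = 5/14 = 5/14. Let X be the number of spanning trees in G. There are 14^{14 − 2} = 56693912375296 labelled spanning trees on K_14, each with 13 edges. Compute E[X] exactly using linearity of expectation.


K_14 has 14^{14 − 2} = 56693912375296 labelled spanning trees.
For each such spanning tree H, let X_H = 1 if all 13 edges of H are present in G. Then P[X_H = 1] = p^{13} = (5/14)^{13} = 1220703125/793714773254144.
Summing the indicators: E[X] = Σ_H E[X_H] = 56693912375296 · p^{13} = 56693912375296 · 1220703125/793714773254144 = 1220703125/14.
Numerically: E[X] ≈ 8.71931e+07.

E[X] = 56693912375296 · (5/14)^{13} = 1220703125/14 ≈ 8.71931e+07.


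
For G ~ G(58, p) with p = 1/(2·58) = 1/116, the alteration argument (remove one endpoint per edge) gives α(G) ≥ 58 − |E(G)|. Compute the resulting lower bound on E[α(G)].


E[|E(G)|] = C(58, 2)·p = 1653 · (1/116) = 57/4.
E[α(G)] ≥ n − E[|E(G)|] = 58 − 57/4 = 175/4.
Numerically: ≈ 43.75000.
(This is only a lower bound; the true E[α(G)] may be larger.)

E[α(G)] ≥ 175/4 ≈ 43.75000.


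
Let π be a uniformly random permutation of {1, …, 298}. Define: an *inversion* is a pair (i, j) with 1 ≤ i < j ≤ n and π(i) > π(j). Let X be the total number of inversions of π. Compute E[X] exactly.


Write X = Σ X_I over the C(298, 2) = 44253 pairs i < j, with X_I the indicator of one inversion.
There are 44253 indicators.
For each fixed pair i < j, the values π(i) and π(j) are two distinct elements of {1, …, 298} in uniformly random order; by symmetry P[π(i) > π(j)] = 1/2.
By linearity: E[X] = 44253 · (1/2) = C(298, 2) · (1/2) = 44253/2 = 44253/2 ≈ 22126.500000.

E[X] = 44253/2 = 22126.500000.


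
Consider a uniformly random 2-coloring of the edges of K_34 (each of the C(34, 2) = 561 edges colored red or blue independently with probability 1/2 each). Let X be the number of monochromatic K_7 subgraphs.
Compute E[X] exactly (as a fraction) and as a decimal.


Let X = Σ_S X_S over the C(34, 7) = 5379616 subsets S of size 7, where X_S = 1 if the K_7 on S is monochromatic.
For a fixed S, the K_7 on S has C(7, 2) = 21 edges. P[all 21 edges red] = (1/2)^21, and likewise for blue, so P[monochromatic] = 2·(1/2)^21 = 2^{1 − 21} = 1/1048576.
By linearity: E[X] = C(34, 7) · 2^{1 − 21} = 5379616 · 1/1048576 = 168113/32768.
Numerically: E[X] ≈ 5.13040.

E[X] = C(34,7)·2^(1−C(7,2)) = 168113/32768 ≈ 5.13040.


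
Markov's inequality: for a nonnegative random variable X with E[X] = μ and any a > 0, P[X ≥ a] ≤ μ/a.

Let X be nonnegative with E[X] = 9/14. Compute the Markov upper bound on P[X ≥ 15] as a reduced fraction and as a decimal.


μ = E[X] = 9/14, a = 15.
Markov: P[X ≥ 15] ≤ μ/a = (9/14)/15 = 3/70.
Numerically: ≈ 0.0429.
(Since a = 15 > μ = 0.6429, the bound 3/70 is < 1 and informative.)

P[X ≥ 15] ≤ 3/70 ≈ 0.0429.


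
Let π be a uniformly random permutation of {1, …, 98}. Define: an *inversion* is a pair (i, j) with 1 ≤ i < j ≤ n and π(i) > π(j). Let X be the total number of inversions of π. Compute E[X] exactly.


Write X = Σ X_I over the C(98, 2) = 4753 pairs i < j, with X_I the indicator of one inversion.
There are 4753 indicators.
For each fixed pair i < j, the values π(i) and π(j) are two distinct elements of {1, …, 98} in uniformly random order; by symmetry P[π(i) > π(j)] = 1/2.
By linearity: E[X] = 4753 · (1/2) = C(98, 2) · (1/2) = 4753/2 = 4753/2 ≈ 2376.500.

E[X] = 4753/2 = 2376.500.


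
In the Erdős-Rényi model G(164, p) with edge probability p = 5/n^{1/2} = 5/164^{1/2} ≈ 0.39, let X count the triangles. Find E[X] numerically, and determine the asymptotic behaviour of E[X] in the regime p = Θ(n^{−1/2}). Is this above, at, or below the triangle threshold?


Number of potential triangles: C(164, 3) = 721764.
Each occurs with probability p³ ≈ (0.39)³ ≈ 5.95174e-02.
By linearity: E[X] = C(164, 3)·p³ ≈ 721764 · 5.95174e-02 ≈ 42957.545.
Since α = 1/2 < 1, p = c/n^{1/2} ≫ 1/n is above the triangle threshold p ~ 1/n. Asymptotically E[X] ~ (c³/6)·n^{3(1−α)} = (5³/6)·n^{1.5} → ∞; triangles are abundant w.h.p.

E[X] ≈ 42957.545; in regime p = Θ(1/n^{1/2}) E[X] diverges (above the triangle threshold p ~ 1/n).


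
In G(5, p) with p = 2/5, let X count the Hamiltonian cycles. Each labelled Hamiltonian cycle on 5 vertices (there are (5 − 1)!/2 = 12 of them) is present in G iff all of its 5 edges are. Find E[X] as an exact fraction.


K_5 has (5 − 1)!/2 = 12 labelled Hamiltonian cycles.
For each such Hamiltonian cycle H, let X_H = 1 if all 5 edges of H are present in G. Then P[X_H = 1] = p^{5} = (2/5)^{5} = 32/3125.
Summing the indicators: E[X] = Σ_H E[X_H] = 12 · p^{5} = 12 · 32/3125 = 384/3125.
Numerically: E[X] ≈ 0.12288.

E[X] = 12 · (2/5)^{5} = 384/3125 ≈ 0.12288.


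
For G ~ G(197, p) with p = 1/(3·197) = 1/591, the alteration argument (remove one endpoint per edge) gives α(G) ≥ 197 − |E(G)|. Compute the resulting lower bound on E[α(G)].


E[|E(G)|] = C(197, 2)·p = 19306 · (1/591) = 98/3.
E[α(G)] ≥ n − E[|E(G)|] = 197 − 98/3 = 493/3.
Numerically: ≈ 164.333333.
(This is only a lower bound; the true E[α(G)] may be larger.)

E[α(G)] ≥ 493/3 ≈ 164.333333.


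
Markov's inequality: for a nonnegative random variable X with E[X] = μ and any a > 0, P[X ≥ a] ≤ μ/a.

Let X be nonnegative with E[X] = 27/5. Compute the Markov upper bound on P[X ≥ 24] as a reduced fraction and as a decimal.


μ = E[X] = 27/5, a = 24.
Markov: P[X ≥ 24] ≤ μ/a = (27/5)/24 = 9/40.
Numerically: ≈ 0.2250.
(Since a = 24 > μ = 5.4000, the bound 9/40 is < 1 and informative.)

P[X ≥ 24] ≤ 9/40 ≈ 0.2250.


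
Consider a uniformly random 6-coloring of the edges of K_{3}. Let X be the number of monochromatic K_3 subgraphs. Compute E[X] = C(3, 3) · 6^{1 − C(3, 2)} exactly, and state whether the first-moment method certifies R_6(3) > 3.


E[X] = C(3, 3) · 6^{1 − 3} = 1 · 6^{−2} = 1/36.
As a reduced fraction: E[X] = 1/36 ≈ 0.0277778.
Is E[X] < 1? YES.
Since E[X] < 1, there exists a 6-coloring of K_{3} with no monochromatic K_3; hence R_6(3) > 3.

E[X] = 1/36 ≈ 0.0277778; E[X] < 1, so R_6(3) > 3.


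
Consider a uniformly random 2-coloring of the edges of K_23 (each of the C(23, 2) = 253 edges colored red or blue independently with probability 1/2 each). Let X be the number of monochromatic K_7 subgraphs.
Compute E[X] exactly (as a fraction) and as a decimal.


Let X = Σ_S X_S over the C(23, 7) = 245157 subsets S of size 7, where X_S = 1 if the K_7 on S is monochromatic.
For a fixed S, the K_7 on S has C(7, 2) = 21 edges. P[all 21 edges red] = (1/2)^21, and likewise for blue, so P[monochromatic] = 2·(1/2)^21 = 2^{1 − 21} = 1/1048576.
Summing: E[X] = C(23, 7) · 2^{1 − 21} = 245157 · 1/1048576 = 245157/1048576.
Numerically: E[X] ≈ 0.233800.

E[X] = C(23,7)·2^(1−C(7,2)) = 245157/1048576 ≈ 0.233800.


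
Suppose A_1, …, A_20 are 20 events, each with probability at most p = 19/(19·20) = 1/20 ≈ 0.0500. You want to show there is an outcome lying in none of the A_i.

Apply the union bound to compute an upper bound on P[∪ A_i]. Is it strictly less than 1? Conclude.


Union bound: P[∪_{i=1}^{20} A_i] ≤ Σ_i P[A_i] ≤ 20·p = 20·(1/20) = 1.
Numerically: 1 ≈ 1.0000.
Is 1 < 1? NO.
Since the bound 1 is ≥ 1, the union bound is uninformative here; it does NOT by itself certify existence.

20·p = 1 ≈ 1.0000; existence NOT certified by the union bound.


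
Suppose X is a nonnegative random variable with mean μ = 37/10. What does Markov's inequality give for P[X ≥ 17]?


μ = E[X] = 37/10, a = 17.
Markov: P[X ≥ 17] ≤ μ/a = (37/10)/17 = 37/170.
Numerically: ≈ 0.217647.
(Since a = 17 > μ = 3.700000, the bound 37/170 is < 1 and informative.)

P[X ≥ 17] ≤ 37/170 ≈ 0.217647.


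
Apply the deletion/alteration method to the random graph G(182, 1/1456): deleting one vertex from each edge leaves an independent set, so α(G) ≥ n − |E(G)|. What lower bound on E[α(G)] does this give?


E[|E(G)|] = C(182, 2)·p = 16471 · (1/1456) = 181/16.
E[α(G)] ≥ n − E[|E(G)|] = 182 − 181/16 = 2731/16.
Numerically: ≈ 170.68750.
(This is only a lower bound; the true E[α(G)] may be larger.)

E[α(G)] ≥ 2731/16 ≈ 170.68750.


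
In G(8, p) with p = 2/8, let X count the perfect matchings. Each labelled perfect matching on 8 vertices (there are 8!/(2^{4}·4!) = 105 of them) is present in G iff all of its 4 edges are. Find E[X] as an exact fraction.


K_8 has 8!/(2^{4}·4!) = 105 labelled perfect matchings.
For each such perfect matching H, let X_H = 1 if all 4 edges of H are present in G. Then P[X_H = 1] = p^{4} = (1/4)^{4} = 1/256.
Summing the indicators: E[X] = Σ_H E[X_H] = 105 · p^{4} = 105 · 1/256 = 105/256.
Numerically: E[X] ≈ 0.4102.

E[X] = 105 · (1/4)^{4} = 105/256 ≈ 0.4102.


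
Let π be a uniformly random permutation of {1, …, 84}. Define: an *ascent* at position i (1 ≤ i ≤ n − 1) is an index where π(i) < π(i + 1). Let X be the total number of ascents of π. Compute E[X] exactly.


Write X = Σ X_I over i = 1, …, 83, with X_I the indicator of one ascent.
There are 83 indicators.
For each fixed i, the pair (π(i), π(i+1)) is a uniformly random ordered pair of distinct values from {1, …, 84}; by symmetry P[π(i) < π(i+1)] = 1/2.
By linearity: E[X] = 83 · (1/2) = (84 − 1) · (1/2) = 83/2 ≈ 41.500.

E[X] = 83/2 = 41.500.


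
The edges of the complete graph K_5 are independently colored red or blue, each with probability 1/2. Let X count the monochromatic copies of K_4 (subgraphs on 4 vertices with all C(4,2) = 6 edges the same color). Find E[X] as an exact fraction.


Let X = Σ_S X_S over the C(5, 4) = 5 subsets S of size 4, where X_S = 1 if the K_4 on S is monochromatic.
For a fixed S, the K_4 on S has C(4, 2) = 6 edges. P[all 6 edges red] = (1/2)^6, and likewise for blue, so P[monochromatic] = 2·(1/2)^6 = 2^{1 − 6} = 1/32.
Summing: E[X] = C(5, 4) · 2^{1 − 6} = 5 · 1/32 = 5/32.
Numerically: E[X] ≈ 0.15625.

E[X] = C(5,4)·2^(1−C(4,2)) = 5/32 ≈ 0.15625.


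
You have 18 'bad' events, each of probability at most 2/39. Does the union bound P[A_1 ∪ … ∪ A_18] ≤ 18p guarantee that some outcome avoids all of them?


Union bound: P[∪_{i=1}^{18} A_i] ≤ Σ_i P[A_i] ≤ 18·p = 18·(2/39) = 12/13.
Numerically: 12/13 ≈ 0.923.
Is 12/13 < 1? YES.
Since P[∪ A_i] ≤ 12/13 < 1, the complement has P[∩ A_i^c] ≥ 1 − 12/13 = 1/13 > 0, so some outcome avoids every A_i.

18·p = 12/13 ≈ 0.923; existence CERTIFIED by the union bound.


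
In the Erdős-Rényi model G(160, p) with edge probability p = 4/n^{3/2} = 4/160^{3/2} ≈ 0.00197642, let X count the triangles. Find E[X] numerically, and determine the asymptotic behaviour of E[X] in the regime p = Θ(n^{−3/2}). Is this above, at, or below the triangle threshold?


Number of potential triangles: C(160, 3) = 669920.
Each occurs with probability p³ ≈ (0.00197642)³ ≈ 7.72040444e-09.
By linearity: E[X] = C(160, 3)·p³ ≈ 669920 · 7.72040444e-09 ≈ 0.005172.
Since α = 3/2 > 1, p = c/n^{3/2} = o(1/n) is below the triangle threshold p ~ 1/n. Asymptotically E[X] ~ (c³/6)·n^{3(1−α)} = (4³/6)·n^{-1.5} → 0, so by Markov's inequality G has no triangles w.h.p.

E[X] ≈ 0.005172; in regime p = Θ(1/n^{3/2}) E[X] tends to 0 (below the triangle threshold p ~ 1/n).


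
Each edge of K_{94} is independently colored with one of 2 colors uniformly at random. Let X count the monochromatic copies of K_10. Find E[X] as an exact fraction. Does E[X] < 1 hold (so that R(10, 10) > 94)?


E[X] = C(94, 10) · 2^{1 − 45} = 9041256841903 · 2^{−44} = 9041256841903/17592186044416.
As a reduced fraction: E[X] = 9041256841903/17592186044416 ≈ 0.513936.
Is E[X] < 1? YES.
Since E[X] < 1, there exists a 2-coloring of K_{94} with no monochromatic K_10; hence R(10, 10) > 94.

E[X] = 9041256841903/17592186044416 ≈ 0.513936; E[X] < 1, so R(10, 10) > 94.


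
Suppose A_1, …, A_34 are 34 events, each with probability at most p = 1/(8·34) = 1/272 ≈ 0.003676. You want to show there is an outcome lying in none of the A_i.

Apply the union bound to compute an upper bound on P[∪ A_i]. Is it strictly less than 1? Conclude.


Union bound: P[∪_{i=1}^{34} A_i] ≤ Σ_i P[A_i] ≤ 34·p = 34·(1/272) = 1/8.
Numerically: 1/8 ≈ 0.125000.
Is 1/8 < 1? YES.
Since P[∪ A_i] ≤ 1/8 < 1, the complement has P[∩ A_i^c] ≥ 1 − 1/8 = 7/8 > 0, so some outcome avoids every A_i.

34·p = 1/8 ≈ 0.125000; existence CERTIFIED by the union bound.


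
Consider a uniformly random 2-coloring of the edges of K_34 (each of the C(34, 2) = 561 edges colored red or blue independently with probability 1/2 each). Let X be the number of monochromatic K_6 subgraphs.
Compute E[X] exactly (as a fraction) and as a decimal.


Let X = Σ_S X_S over the C(34, 6) = 1344904 subsets S of size 6, where X_S = 1 if the K_6 on S is monochromatic.
For a fixed S, the K_6 on S has C(6, 2) = 15 edges. P[all 15 edges red] = (1/2)^15, and likewise for blue, so P[monochromatic] = 2·(1/2)^15 = 2^{1 − 15} = 1/16384.
Summing: E[X] = C(34, 6) · 2^{1 − 15} = 1344904 · 1/16384 = 168113/2048.
Numerically: E[X] ≈ 82.086.

E[X] = C(34,6)·2^(1−C(6,2)) = 168113/2048 ≈ 82.086.


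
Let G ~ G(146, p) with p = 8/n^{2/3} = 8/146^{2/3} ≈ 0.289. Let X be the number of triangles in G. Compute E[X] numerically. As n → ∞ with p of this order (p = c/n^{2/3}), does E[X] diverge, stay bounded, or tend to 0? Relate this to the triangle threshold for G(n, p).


Number of potential triangles: C(146, 3) = 508080.
Each occurs with probability p³ ≈ (0.289)³ ≈ 2.40195e-02.
By linearity: E[X] = C(146, 3)·p³ ≈ 508080 · 2.40195e-02 ≈ 12203.836.
Since α = 2/3 < 1, p = c/n^{2/3} ≫ 1/n is above the triangle threshold p ~ 1/n. Asymptotically E[X] ~ (c³/6)·n^{3(1−α)} = (8³/6)·n^{1} → ∞; triangles are abundant w.h.p.

E[X] ≈ 12203.836; in regime p = Θ(1/n^{2/3}) E[X] diverges (above the triangle threshold p ~ 1/n).


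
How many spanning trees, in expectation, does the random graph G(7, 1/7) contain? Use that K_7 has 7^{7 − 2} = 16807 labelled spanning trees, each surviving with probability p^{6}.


K_7 has 7^{7 − 2} = 16807 labelled spanning trees.
For each such spanning tree H, let X_H = 1 if all 6 edges of H are present in G. Then P[X_H = 1] = p^{6} = (1/7)^{6} = 1/117649.
By linearity: E[X] = Σ_H E[X_H] = 16807 · p^{6} = 16807 · 1/117649 = 1/7.
Numerically: E[X] ≈ 0.143.

E[X] = 16807 · (1/7)^{6} = 1/7 ≈ 0.143.


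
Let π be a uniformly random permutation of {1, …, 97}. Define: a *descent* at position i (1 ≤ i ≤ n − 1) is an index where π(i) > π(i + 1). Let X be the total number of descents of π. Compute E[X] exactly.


Write X = Σ X_I over i = 1, …, 96, with X_I the indicator of one descent.
There are 96 indicators.
For each fixed i, the pair (π(i), π(i+1)) is a uniformly random ordered pair of distinct values from {1, …, 97}; by symmetry P[π(i) > π(i+1)] = 1/2.
By linearity: E[X] = 96 · (1/2) = (97 − 1) · (1/2) = 48 ≈ 48.0000.

E[X] = 48 = 48.0000.


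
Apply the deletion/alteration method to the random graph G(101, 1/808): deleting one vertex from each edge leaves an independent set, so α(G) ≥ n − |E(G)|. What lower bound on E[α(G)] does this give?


E[|E(G)|] = C(101, 2)·p = 5050 · (1/808) = 25/4.
E[α(G)] ≥ n − E[|E(G)|] = 101 − 25/4 = 379/4.
Numerically: ≈ 94.750000.
(This is only a lower bound; the true E[α(G)] may be larger.)

E[α(G)] ≥ 379/4 ≈ 94.750000.


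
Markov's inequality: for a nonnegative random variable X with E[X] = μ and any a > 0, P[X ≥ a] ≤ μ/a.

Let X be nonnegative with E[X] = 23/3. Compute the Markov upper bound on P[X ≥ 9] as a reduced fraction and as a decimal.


μ = E[X] = 23/3, a = 9.
Markov: P[X ≥ 9] ≤ μ/a = (23/3)/9 = 23/27.
Numerically: ≈ 0.852.
(Since a = 9 > μ = 7.667, the bound 23/27 is < 1 and informative.)

P[X ≥ 9] ≤ 23/27 ≈ 0.852.


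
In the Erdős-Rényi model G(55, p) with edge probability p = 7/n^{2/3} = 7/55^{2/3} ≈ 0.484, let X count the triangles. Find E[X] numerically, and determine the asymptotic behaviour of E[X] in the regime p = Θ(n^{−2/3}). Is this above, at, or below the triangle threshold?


Number of potential triangles: C(55, 3) = 26235.
Each occurs with probability p³ ≈ (0.484)³ ≈ 1.13388e-01.
By linearity: E[X] = C(55, 3)·p³ ≈ 26235 · 1.13388e-01 ≈ 2974.745.
Since α = 2/3 < 1, p = c/n^{2/3} ≫ 1/n is above the triangle threshold p ~ 1/n. Asymptotically E[X] ~ (c³/6)·n^{3(1−α)} = (7³/6)·n^{1} → ∞; triangles are abundant w.h.p.

E[X] ≈ 2974.745; in regime p = Θ(1/n^{2/3}) E[X] diverges (above the triangle threshold p ~ 1/n).


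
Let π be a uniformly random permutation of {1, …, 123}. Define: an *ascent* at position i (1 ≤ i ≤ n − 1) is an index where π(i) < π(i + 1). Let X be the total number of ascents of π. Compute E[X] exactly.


Write X = Σ X_I over i = 1, …, 122, with X_I the indicator of one ascent.
There are 122 indicators.
For each fixed i, the pair (π(i), π(i+1)) is a uniformly random ordered pair of distinct values from {1, …, 123}; by symmetry P[π(i) < π(i+1)] = 1/2.
By linearity: E[X] = 122 · (1/2) = (123 − 1) · (1/2) = 61 ≈ 61.000000.

E[X] = 61 = 61.000000.


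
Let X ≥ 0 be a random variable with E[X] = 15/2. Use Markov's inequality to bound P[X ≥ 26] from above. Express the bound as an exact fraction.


μ = E[X] = 15/2, a = 26.
Markov: P[X ≥ 26] ≤ μ/a = (15/2)/26 = 15/52.
Numerically: ≈ 0.288.
(Since a = 26 > μ = 7.500, the bound 15/52 is < 1 and informative.)

P[X ≥ 26] ≤ 15/52 ≈ 0.288.


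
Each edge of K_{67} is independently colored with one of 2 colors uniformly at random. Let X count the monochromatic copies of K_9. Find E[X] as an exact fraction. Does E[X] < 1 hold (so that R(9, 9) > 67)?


E[X] = C(67, 9) · 2^{1 − 36} = 42757703560 · 2^{−35} = 42757703560/34359738368.
As a reduced fraction: E[X] = 5344712945/4294967296 ≈ 1.244413.
Is E[X] < 1? NO.
Since E[X] ≥ 1, the first-moment bound is inconclusive at n = 67; it does NOT by itself certify R(9, 9) > 67.

E[X] = 5344712945/4294967296 ≈ 1.244413; E[X] ≥ 1; first-moment method inconclusive here.


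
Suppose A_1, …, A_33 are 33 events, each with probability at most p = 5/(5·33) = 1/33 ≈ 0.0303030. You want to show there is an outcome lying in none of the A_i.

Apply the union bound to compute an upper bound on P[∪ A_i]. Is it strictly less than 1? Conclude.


Union bound: P[∪_{i=1}^{33} A_i] ≤ Σ_i P[A_i] ≤ 33·p = 33·(1/33) = 1.
Numerically: 1 ≈ 1.0000000.
Is 1 < 1? NO.
Since the bound 1 is ≥ 1, the union bound is uninformative here; it does NOT by itself certify existence.

33·p = 1 ≈ 1.0000000; existence NOT certified by the union bound.


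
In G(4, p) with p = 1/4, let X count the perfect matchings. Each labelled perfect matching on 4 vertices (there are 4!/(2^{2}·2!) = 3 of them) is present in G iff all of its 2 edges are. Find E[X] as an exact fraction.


K_4 has 4!/(2^{2}·2!) = 3 labelled perfect matchings.
For each such perfect matching H, let X_H = 1 if all 2 edges of H are present in G. Then P[X_H = 1] = p^{2} = (1/4)^{2} = 1/16.
Summing the indicators: E[X] = Σ_H E[X_H] = 3 · p^{2} = 3 · 1/16 = 3/16.
Numerically: E[X] ≈ 0.1875.

E[X] = 3 · (1/4)^{2} = 3/16 ≈ 0.1875.


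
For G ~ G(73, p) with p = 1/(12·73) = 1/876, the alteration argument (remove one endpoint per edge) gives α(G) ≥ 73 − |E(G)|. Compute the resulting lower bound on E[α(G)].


E[|E(G)|] = C(73, 2)·p = 2628 · (1/876) = 3.
E[α(G)] ≥ n − E[|E(G)|] = 73 − 3 = 70.
Numerically: ≈ 70.000000.
(This is only a lower bound; the true E[α(G)] may be larger.)

E[α(G)] ≥ 70 ≈ 70.000000.


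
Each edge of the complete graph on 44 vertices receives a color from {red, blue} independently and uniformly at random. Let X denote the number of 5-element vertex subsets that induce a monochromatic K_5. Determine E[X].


Let X = Σ_S X_S over the C(44, 5) = 1086008 subsets S of size 5, where X_S = 1 if the K_5 on S is monochromatic.
For a fixed S, the K_5 on S has C(5, 2) = 10 edges. P[all 10 edges red] = (1/2)^10, and likewise for blue, so P[monochromatic] = 2·(1/2)^10 = 2^{1 − 10} = 1/512.
By linearity: E[X] = C(44, 5) · 2^{1 − 10} = 1086008 · 1/512 = 135751/64.
Numerically: E[X] ≈ 2121.109.

E[X] = C(44,5)·2^(1−C(5,2)) = 135751/64 ≈ 2121.109.


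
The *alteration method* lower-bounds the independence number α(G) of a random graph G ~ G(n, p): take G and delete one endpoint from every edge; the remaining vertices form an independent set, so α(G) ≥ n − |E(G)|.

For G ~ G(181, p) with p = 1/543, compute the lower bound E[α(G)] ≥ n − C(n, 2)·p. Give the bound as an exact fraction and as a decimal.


E[|E(G)|] = C(181, 2)·p = 16290 · (1/543) = 30.
E[α(G)] ≥ n − E[|E(G)|] = 181 − 30 = 151.
Numerically: ≈ 151.0000.
(This is only a lower bound; the true E[α(G)] may be larger.)

E[α(G)] ≥ 151 ≈ 151.0000.


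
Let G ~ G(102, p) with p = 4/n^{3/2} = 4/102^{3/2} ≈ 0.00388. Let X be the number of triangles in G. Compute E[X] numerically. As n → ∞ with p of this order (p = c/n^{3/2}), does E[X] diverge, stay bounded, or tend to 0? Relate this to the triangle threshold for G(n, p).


Number of potential triangles: C(102, 3) = 171700.
Each occurs with probability p³ ≈ (0.00388)³ ≈ 5.85436e-08.
By linearity: E[X] = C(102, 3)·p³ ≈ 171700 · 5.85436e-08 ≈ 0.010.
Since α = 3/2 > 1, p = c/n^{3/2} = o(1/n) is below the triangle threshold p ~ 1/n. Asymptotically E[X] ~ (c³/6)·n^{3(1−α)} = (4³/6)·n^{-1.5} → 0, so by Markov's inequality G has no triangles w.h.p.

E[X] ≈ 0.010; in regime p = Θ(1/n^{3/2}) E[X] tends to 0 (below the triangle threshold p ~ 1/n).


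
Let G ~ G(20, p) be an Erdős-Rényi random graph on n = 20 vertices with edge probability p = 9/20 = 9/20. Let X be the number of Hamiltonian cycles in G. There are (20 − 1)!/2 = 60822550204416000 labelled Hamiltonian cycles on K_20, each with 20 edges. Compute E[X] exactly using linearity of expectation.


K_20 has (20 − 1)!/2 = 60822550204416000 labelled Hamiltonian cycles.
For each such Hamiltonian cycle H, let X_H = 1 if all 20 edges of H are present in G. Then P[X_H = 1] = p^{20} = (9/20)^{20} = 12157665459056928801/104857600000000000000000000.
By linearity of expectation: E[X] = Σ_H E[X_H] = 60822550204416000 · p^{20} = 60822550204416000 · 12157665459056928801/104857600000000000000000000 = 180532279724605553545860280221/25600000000000000000.
Numerically: E[X] ≈ 7.05e+09.

E[X] = 60822550204416000 · (9/20)^{20} = 180532279724605553545860280221/25600000000000000000 ≈ 7.05e+09.


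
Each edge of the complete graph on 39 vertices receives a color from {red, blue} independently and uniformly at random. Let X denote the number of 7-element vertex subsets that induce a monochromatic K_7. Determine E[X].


Let X = Σ_S X_S over the C(39, 7) = 15380937 subsets S of size 7, where X_S = 1 if the K_7 on S is monochromatic.
For a fixed S, the K_7 on S has C(7, 2) = 21 edges. P[all 21 edges red] = (1/2)^21, and likewise for blue, so P[monochromatic] = 2·(1/2)^21 = 2^{1 − 21} = 1/1048576.
By linearity of expectation: E[X] = C(39, 7) · 2^{1 − 21} = 15380937 · 1/1048576 = 15380937/1048576.
Numerically: E[X] ≈ 14.6684.

E[X] = C(39,7)·2^(1−C(7,2)) = 15380937/1048576 ≈ 14.6684.


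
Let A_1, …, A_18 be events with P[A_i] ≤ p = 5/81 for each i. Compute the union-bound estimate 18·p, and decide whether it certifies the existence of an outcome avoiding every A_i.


Union bound: P[∪_{i=1}^{18} A_i] ≤ Σ_i P[A_i] ≤ 18·p = 18·(5/81) = 10/9.
Numerically: 10/9 ≈ 1.11111.
Is 10/9 < 1? NO.
Since the bound 10/9 is ≥ 1, the union bound is uninformative here; it does NOT by itself certify existence.

18·p = 10/9 ≈ 1.11111; existence NOT certified by the union bound.


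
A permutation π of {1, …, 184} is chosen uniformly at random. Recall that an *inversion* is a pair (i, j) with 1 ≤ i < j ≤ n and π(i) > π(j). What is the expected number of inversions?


Write X = Σ X_I over the C(184, 2) = 16836 pairs i < j, with X_I the indicator of one inversion.
There are 16836 indicators.
For each fixed pair i < j, the values π(i) and π(j) are two distinct elements of {1, …, 184} in uniformly random order; by symmetry P[π(i) > π(j)] = 1/2.
By linearity: E[X] = 16836 · (1/2) = C(184, 2) · (1/2) = 16836/2 = 8418 ≈ 8418.000.

E[X] = 8418 = 8418.000.


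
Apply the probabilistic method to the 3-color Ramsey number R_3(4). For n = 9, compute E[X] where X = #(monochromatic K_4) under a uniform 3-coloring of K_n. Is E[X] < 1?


E[X] = C(9, 4) · 3^{1 − 6} = 126 · 3^{−5} = 126/243.
As a reduced fraction: E[X] = 14/27 ≈ 0.519.
Is E[X] < 1? YES.
Since E[X] < 1, there exists a 3-coloring of K_{9} with no monochromatic K_4; hence R_3(4) > 9.

E[X] = 14/27 ≈ 0.519; E[X] < 1, so R_3(4) > 9.


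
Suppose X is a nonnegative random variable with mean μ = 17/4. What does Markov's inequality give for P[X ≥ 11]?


μ = E[X] = 17/4, a = 11.
Markov: P[X ≥ 11] ≤ μ/a = (17/4)/11 = 17/44.
Numerically: ≈ 0.386364.
(Since a = 11 > μ = 4.250000, the bound 17/44 is < 1 and informative.)

P[X ≥ 11] ≤ 17/44 ≈ 0.386364.


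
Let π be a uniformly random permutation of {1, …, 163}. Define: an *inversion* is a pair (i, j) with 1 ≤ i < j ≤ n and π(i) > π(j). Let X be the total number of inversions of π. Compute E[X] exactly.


Write X = Σ X_I over the C(163, 2) = 13203 pairs i < j, with X_I the indicator of one inversion.
There are 13203 indicators.
For each fixed pair i < j, the values π(i) and π(j) are two distinct elements of {1, …, 163} in uniformly random order; by symmetry P[π(i) > π(j)] = 1/2.
By linearity: E[X] = 13203 · (1/2) = C(163, 2) · (1/2) = 13203/2 = 13203/2 ≈ 6601.500000.

E[X] = 13203/2 = 6601.500000.


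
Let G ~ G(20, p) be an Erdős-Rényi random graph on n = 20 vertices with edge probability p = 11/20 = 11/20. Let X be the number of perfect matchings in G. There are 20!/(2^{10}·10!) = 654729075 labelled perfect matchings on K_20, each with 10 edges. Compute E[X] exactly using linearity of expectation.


K_20 has 20!/(2^{10}·10!) = 654729075 labelled perfect matchings.
For each such perfect matching H, let X_H = 1 if all 10 edges of H are present in G. Then P[X_H = 1] = p^{10} = (11/20)^{10} = 25937424601/10240000000000.
By linearity of expectation: E[X] = Σ_H E[X_H] = 654729075 · p^{10} = 654729075 · 25937424601/10240000000000 = 679279440675798963/409600000000.
Numerically: E[X] ≈ 1.658e+06.

E[X] = 654729075 · (11/20)^{10} = 679279440675798963/409600000000 ≈ 1.658e+06.


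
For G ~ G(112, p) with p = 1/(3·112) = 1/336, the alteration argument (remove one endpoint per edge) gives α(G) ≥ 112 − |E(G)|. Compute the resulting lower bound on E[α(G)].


E[|E(G)|] = C(112, 2)·p = 6216 · (1/336) = 37/2.
E[α(G)] ≥ n − E[|E(G)|] = 112 − 37/2 = 187/2.
Numerically: ≈ 93.5000.
(This is only a lower bound; the true E[α(G)] may be larger.)

E[α(G)] ≥ 187/2 ≈ 93.5000.


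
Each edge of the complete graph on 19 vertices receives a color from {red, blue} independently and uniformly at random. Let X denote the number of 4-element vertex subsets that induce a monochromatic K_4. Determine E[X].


Let X = Σ_S X_S over the C(19, 4) = 3876 subsets S of size 4, where X_S = 1 if the K_4 on S is monochromatic.
For a fixed S, the K_4 on S has C(4, 2) = 6 edges. P[all 6 edges red] = (1/2)^6, and likewise for blue, so P[monochromatic] = 2·(1/2)^6 = 2^{1 − 6} = 1/32.
By linearity: E[X] = C(19, 4) · 2^{1 − 6} = 3876 · 1/32 = 969/8.
Numerically: E[X] ≈ 121.125000.

E[X] = C(19,4)·2^(1−C(4,2)) = 969/8 ≈ 121.125000.
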